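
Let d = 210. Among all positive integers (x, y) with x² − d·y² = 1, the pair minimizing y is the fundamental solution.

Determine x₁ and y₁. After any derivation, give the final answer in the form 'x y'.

d=210: √d = [14; 2,28] (ℓ=2, even), read p_1/q_1
k=0  a_k=14  p_k/q_k = 14/1
k=1  a_k=2  p_k/q_k = 29/2
→ (29, 2).  Check: 29²=841, 210·2²=840, difference 1.

29 2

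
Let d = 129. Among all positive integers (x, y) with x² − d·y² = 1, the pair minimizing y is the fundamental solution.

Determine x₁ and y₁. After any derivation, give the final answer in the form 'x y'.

[11; 2,1,3,1,6,1,3,1,2,22] for √129; ℓ=10 ⇒ convergent index 9
step 0: (11, 1)  from 11·(1,0) + (0,1)
step 1: (23, 2)  from 2·(11,1) + (1,0)
step 2: (34, 3)  from 1·(23,2) + (11,1)
…
step 4: (159, 14)  from 1·(125,11) + (34,3)
step 5: (1079, 95)  from 6·(159,14) + (125,11)
step 6: (1238, 109)  from 1·(1079,95) + (159,14)
…
step 8: (6031, 531)  from 1·(4793,422) + (1238,109)
step 9: (16855, 1484)  from 2·(6031,531) + (4793,422)
(x₁, y₁) = (16855, 1484);  16855² − 129·1484² = 1 ✓

16855 1484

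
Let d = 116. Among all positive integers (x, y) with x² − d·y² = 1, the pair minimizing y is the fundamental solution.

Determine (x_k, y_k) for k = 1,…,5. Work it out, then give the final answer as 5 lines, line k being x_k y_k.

d=116: √d = [10; 1,3,2,1,4,1,2,3,1,20] (ℓ=10, even), read p_9/q_9
k=0  a_k=10  p_k/q_k = 10/1
…
k=2  a_k=3  p_k/q_k = 43/4
…
k=8  a_k=3  p_k/q_k = 7550/701
k=9  a_k=1  p_k/q_k = 9801/910
→ (9801, 910).  Check: 9801²=96059601, 116·910²=96059600, difference 1.
n=2: (9801,910)∘(9801,910) = (9801·9801+116·910·910, 9801·910+910·9801) = (192119201,17837820)
n=3: (192119201,17837820)∘(9801,910) = (9801·192119201+116·910·17837820, 9801·17837820+910·192119201) = (3765920568201,349656946730)
n=4: (3765920568201,349656946730)∘(9801,910) = (9801·3765920568201+116·910·349656946730, 9801·349656946730+910·3765920568201) = (73819574785756801,6853975451963640)
n=5: (73819574785756801,6853975451963640)∘(9801,910) = (9801·73819574785756801+116·910·6853975451963640, 9801·6853975451963640+910·73819574785756801) = (1447011301184484245001,134351626459734324550)

9801 910
192119201 17837820
3765920568201 349656946730
73819574785756801 6853975451963640
1447011301184484245001 134351626459734324550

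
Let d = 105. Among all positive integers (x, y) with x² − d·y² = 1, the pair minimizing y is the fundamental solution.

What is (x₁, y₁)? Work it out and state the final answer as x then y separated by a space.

√105 → a₀=10, period (4,20); ℓ=2 even so k=1
k=0  a_k=10  p_k/q_k = 10/1
k=1  a_k=4  p_k/q_k = 41/4
→ (41, 4).  Check: 41²=1681, 105·4²=1680, difference 1.

41 4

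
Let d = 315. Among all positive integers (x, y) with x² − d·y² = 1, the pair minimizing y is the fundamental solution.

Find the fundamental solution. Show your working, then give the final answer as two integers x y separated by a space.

71 4

√315 → a₀=17, period (1,2,1,34); ℓ=4 even so k=3
i=0: a=17 ⇒ p=17, q=1
i=1: a=1 ⇒ p=18, q=1
i=2: a=2 ⇒ p=53, q=3
i=3: a=1 ⇒ p=71, q=4
fundamental: x₁=71, y₁=4  (since 5041 − 315·16 = 1)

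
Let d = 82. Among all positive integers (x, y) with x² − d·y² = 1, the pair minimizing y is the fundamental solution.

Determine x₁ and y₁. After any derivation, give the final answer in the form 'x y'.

√82 → a₀=9, period (18); ℓ=1 odd so k=1
step 0: (9, 1)  from 9·(1,0) + (0,1)
step 1: (163, 18)  from 18·(9,1) + (1,0)
fundamental: x₁=163, y₁=18  (since 26569 − 82·324 = 1)

163 18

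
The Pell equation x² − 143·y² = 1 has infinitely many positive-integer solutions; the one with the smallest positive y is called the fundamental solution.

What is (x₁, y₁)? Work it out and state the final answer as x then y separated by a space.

d=143: √d = [11; 1,22] (ℓ=2, even), read p_1/q_1
k=0  a_k=11  p_k/q_k = 11/1
k=1  a_k=1  p_k/q_k = 12/1
(x₁, y₁) = (12, 1);  12² − 143·1² = 1 ✓

12 1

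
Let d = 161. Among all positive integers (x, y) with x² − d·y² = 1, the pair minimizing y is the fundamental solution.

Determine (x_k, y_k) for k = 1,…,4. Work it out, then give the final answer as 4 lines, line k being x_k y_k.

√161 = [12; 1,2,4,1,2,1,4,2,1,24, …], period ℓ=10 (even) → k=9
step 0: (12, 1)  from 12·(1,0) + (0,1)
…
step 3: (165, 13)  from 4·(38,3) + (13,1)
step 4: (203, 16)  from 1·(165,13) + (38,3)
step 5: (571, 45)  from 2·(203,16) + (165,13)
step 6: (774, 61)  from 1·(571,45) + (203,16)
step 7: (3667, 289)  from 4·(774,61) + (571,45)
step 8: (8108, 639)  from 2·(3667,289) + (774,61)
step 9: (11775, 928)  from 1·(8108,639) + (3667,289)
→ (11775, 928).  Check: 11775²=138650625, 161·928²=138650624, difference 1.
(11775+928√161)^2 = 277301249 + 21854400√161
(11775+928√161)^3 = 6530444402175 + 514671119072√161
(11775+928√161)^4 = 153791965393920001 + 12120504832291200√161

11775 928
277301249 21854400
6530444402175 514671119072
153791965393920001 12120504832291200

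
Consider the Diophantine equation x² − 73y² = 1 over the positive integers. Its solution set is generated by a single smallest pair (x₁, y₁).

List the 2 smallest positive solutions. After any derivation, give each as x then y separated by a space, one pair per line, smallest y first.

d=73: √d = [8; 1,1,5,5,1,1,16] (ℓ=7, odd), read p_13/q_13
a_0=8:  p_0=8·1+0=8,  q_0=8·0+1=1
a_1=1:  p_1=1·8+1=9,  q_1=1·1+0=1
a_2=1:  p_2=1·9+8=17,  q_2=1·1+1=2
a_3=5:  p_3=5·17+9=94,  q_3=5·2+1=11
a_4=5:  p_4=5·94+17=487,  q_4=5·11+2=57
…
a_6=1:  p_6=1·581+487=1068,  q_6=1·68+57=125
a_7=16:  p_7=16·1068+581=17669,  q_7=16·125+68=2068
…
a_9=1:  p_9=1·18737+17669=36406,  q_9=1·2193+2068=4261
a_10=5:  p_10=5·36406+18737=200767,  q_10=5·4261+2193=23498
…
a_12=1:  p_12=1·1040241+200767=1241008,  q_12=1·121751+23498=145249
a_13=1:  p_13=1·1241008+1040241=2281249,  q_13=1·145249+121751=267000
→ (2281249, 267000).  Check: 2281249²=5204097000001, 73·267000²=5204097000000, difference 1.
(x_2, y_2) = (2281249·2281249 + 73·267000·267000, 2281249·267000 + 267000·2281249) = (10408194000001, 1218186966000)

2281249 267000
10408194000001 1218186966000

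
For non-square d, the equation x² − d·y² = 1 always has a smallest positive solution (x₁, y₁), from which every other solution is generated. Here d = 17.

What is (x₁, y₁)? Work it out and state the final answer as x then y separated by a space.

√17 = [4; 8, …], period ℓ=1 (odd) → k=1
step 0: (4, 1)  from 4·(1,0) + (0,1)
step 1: (33, 8)  from 8·(4,1) + (1,0)
fundamental: x₁=33, y₁=8  (since 1089 − 17·64 = 1)

33 8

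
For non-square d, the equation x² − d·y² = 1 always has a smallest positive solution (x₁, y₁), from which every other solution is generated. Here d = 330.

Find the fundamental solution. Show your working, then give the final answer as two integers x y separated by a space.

109 6

d=330: √d = [18; 6,36] (ℓ=2, even), read p_1/q_1
step 0: (18, 1)  from 18·(1,0) + (0,1)
step 1: (109, 6)  from 6·(18,1) + (1,0)
→ (109, 6).  Check: 109²=11881, 330·6²=11880, difference 1.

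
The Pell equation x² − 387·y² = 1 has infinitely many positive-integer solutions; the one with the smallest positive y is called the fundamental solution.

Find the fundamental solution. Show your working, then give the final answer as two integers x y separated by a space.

3482 177

[19; 1,2,19,2,1,38] for √387; ℓ=6 ⇒ convergent index 5
step 0: (19, 1)  from 19·(1,0) + (0,1)
step 1: (20, 1)  from 1·(19,1) + (1,0)
step 2: (59, 3)  from 2·(20,1) + (19,1)
step 3: (1141, 58)  from 19·(59,3) + (20,1)
step 4: (2341, 119)  from 2·(1141,58) + (59,3)
step 5: (3482, 177)  from 1·(2341,119) + (1141,58)
(x₁, y₁) = (3482, 177);  3482² − 387·177² = 1 ✓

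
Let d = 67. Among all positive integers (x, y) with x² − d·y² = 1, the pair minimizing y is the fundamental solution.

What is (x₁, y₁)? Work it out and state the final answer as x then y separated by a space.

√67 = [8; 5,2,1,1,7,1,1,2,5,16, …], period ℓ=10 (even) → k=9
k=0  a_k=8  p_k/q_k = 8/1
…
k=4  a_k=1  p_k/q_k = 221/27
…
k=6  a_k=1  p_k/q_k = 1899/232
…
k=8  a_k=2  p_k/q_k = 9053/1106
k=9  a_k=5  p_k/q_k = 48842/5967
fundamental: x₁=48842, y₁=5967  (since 2385540964 − 67·35605089 = 1)

48842 5967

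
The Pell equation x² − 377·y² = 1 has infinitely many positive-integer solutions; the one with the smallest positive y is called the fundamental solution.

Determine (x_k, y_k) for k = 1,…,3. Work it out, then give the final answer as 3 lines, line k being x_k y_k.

d=377: √d = [19; 2,2,2,38] (ℓ=4, even), read p_3/q_3
i=0: a=19 ⇒ p=19, q=1
…
i=2: a=2 ⇒ p=97, q=5
i=3: a=2 ⇒ p=233, q=12
fundamental: x₁=233, y₁=12  (since 54289 − 377·144 = 1)
n=2: (233,12)∘(233,12) = (233·233+377·12·12, 233·12+12·233) = (108577,5592)
n=3: (108577,5592)∘(233,12) = (233·108577+377·12·5592, 233·5592+12·108577) = (50596649,2605860)

233 12
108577 5592
50596649 2605860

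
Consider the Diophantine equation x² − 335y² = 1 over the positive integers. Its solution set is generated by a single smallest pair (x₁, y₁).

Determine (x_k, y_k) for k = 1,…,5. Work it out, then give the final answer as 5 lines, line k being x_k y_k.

d=335: √d = [18; 3,3,3,36] (ℓ=4, even), read p_3/q_3
step 0: (18, 1)  from 18·(1,0) + (0,1)
…
step 2: (183, 10)  from 3·(55,3) + (18,1)
step 3: (604, 33)  from 3·(183,10) + (55,3)
→ (604, 33).  Check: 604²=364816, 335·33²=364815, difference 1.
(x_2, y_2) = (604·604 + 335·33·33, 604·33 + 33·604) = (729631, 39864)
(x_3, y_3) = (604·729631 + 335·33·39864, 604·39864 + 33·729631) = (881393644, 48155679)
(x_4, y_4) = (604·881393644 + 335·33·48155679, 604·48155679 + 33·881393644) = (1064722792321, 58172020368)
(x_5, y_5) = (604·1064722792321 + 335·33·58172020368, 604·58172020368 + 33·1064722792321) = (1286184251730124, 70271752448865)

604 33
729631 39864
881393644 48155679
1064722792321 58172020368
1286184251730124 70271752448865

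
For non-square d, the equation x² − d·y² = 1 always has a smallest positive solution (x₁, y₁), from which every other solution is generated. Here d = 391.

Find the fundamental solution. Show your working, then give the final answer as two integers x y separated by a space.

√391 → a₀=19, period (1,3,2,2,1,…,3,1,38); ℓ=16 even so k=15
k=0  a_k=19  p_k/q_k = 19/1
…
k=2  a_k=3  p_k/q_k = 79/4
k=3  a_k=2  p_k/q_k = 178/9
k=4  a_k=2  p_k/q_k = 435/22
…
k=6  a_k=1  p_k/q_k = 1048/53
k=7  a_k=2  p_k/q_k = 2709/137
k=8  a_k=19  p_k/q_k = 52519/2656
…
k=11  a_k=1  p_k/q_k = 268013/13554
k=12  a_k=2  p_k/q_k = 696292/35213
…
k=14  a_k=3  p_k/q_k = 5678083/287153
k=15  a_k=1  p_k/q_k = 7338680/371133
→ (7338680, 371133).  Check: 7338680²=53856224142400, 391·371133²=53856224142399, difference 1.

7338680 371133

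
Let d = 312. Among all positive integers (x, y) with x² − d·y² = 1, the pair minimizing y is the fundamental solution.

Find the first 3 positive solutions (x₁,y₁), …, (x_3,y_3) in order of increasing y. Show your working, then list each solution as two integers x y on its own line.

[17; 1,1,1,34] for √312; ℓ=4 ⇒ convergent index 3
a_0=17:  p_0=17·1+0=17,  q_0=17·0+1=1
…
a_2=1:  p_2=1·18+17=35,  q_2=1·1+1=2
a_3=1:  p_3=1·35+18=53,  q_3=1·2+1=3
fundamental: x₁=53, y₁=3  (since 2809 − 312·9 = 1)
(53+3√312)^2 = 5617 + 318√312
(53+3√312)^3 = 595349 + 33705√312

53 3
5617 318
595349 33705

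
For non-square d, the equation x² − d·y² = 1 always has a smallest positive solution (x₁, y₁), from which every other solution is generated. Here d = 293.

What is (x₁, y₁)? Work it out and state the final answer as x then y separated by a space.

d=293: √d = [17; 8,1,1,8,34] (ℓ=5, odd), read p_9/q_9
k=0  a_k=17  p_k/q_k = 17/1
…
k=2  a_k=1  p_k/q_k = 154/9
…
k=4  a_k=8  p_k/q_k = 2482/145
…
k=8  a_k=1  p_k/q_k = 1444507/84389
k=9  a_k=8  p_k/q_k = 12320649/719780
(x₁, y₁) = (12320649, 719780);  12320649² − 293·719780² = 1 ✓

12320649 719780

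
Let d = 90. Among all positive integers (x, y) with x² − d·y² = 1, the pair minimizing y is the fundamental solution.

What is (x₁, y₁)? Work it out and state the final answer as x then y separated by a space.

d=90: √d = [9; 2,18] (ℓ=2, even), read p_1/q_1
k=0  a_k=9  p_k/q_k = 9/1
k=1  a_k=2  p_k/q_k = 19/2
(x₁, y₁) = (19, 2);  19² − 90·2² = 1 ✓

19 2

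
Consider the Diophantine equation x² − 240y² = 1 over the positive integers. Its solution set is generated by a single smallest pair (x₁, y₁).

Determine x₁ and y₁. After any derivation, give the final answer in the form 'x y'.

[15; 2,30] for √240; ℓ=2 ⇒ convergent index 1
i=0: a=15 ⇒ p=15, q=1
i=1: a=2 ⇒ p=31, q=2
→ (31, 2).  Check: 31²=961, 240·2²=960, difference 1.

31 2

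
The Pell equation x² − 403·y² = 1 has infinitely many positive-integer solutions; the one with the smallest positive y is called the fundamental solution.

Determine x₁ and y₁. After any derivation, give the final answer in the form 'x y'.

√403 → a₀=20, period (13,2,1,3,1,3,1,2,13,40); ℓ=10 even so k=9
a_0=20:  p_0=20·1+0=20,  q_0=20·0+1=1
a_1=13:  p_1=13·20+1=261,  q_1=13·1+0=13
…
a_6=3:  p_6=3·3754+2951=14213,  q_6=3·187+147=708
a_7=1:  p_7=1·14213+3754=17967,  q_7=1·708+187=895
a_8=2:  p_8=2·17967+14213=50147,  q_8=2·895+708=2498
a_9=13:  p_9=13·50147+17967=669878,  q_9=13·2498+895=33369
→ (669878, 33369).  Check: 669878²=448736534884, 403·33369²=448736534883, difference 1.

669878 33369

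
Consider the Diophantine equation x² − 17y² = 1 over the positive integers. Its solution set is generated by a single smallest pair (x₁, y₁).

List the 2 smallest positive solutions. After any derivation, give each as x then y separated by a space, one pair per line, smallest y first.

33 8
2177 528

[4; 8] for √17; ℓ=1 ⇒ convergent index 1
step 0: (4, 1)  from 4·(1,0) + (0,1)
step 1: (33, 8)  from 8·(4,1) + (1,0)
→ (33, 8).  Check: 33²=1089, 17·8²=1088, difference 1.
(x_2, y_2) = (33·33 + 17·8·8, 33·8 + 8·33) = (2177, 528)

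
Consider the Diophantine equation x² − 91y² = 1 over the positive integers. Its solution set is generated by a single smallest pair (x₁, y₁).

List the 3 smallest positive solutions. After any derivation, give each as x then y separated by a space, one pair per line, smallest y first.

1574 165
4954951 519420
15598184174 1635133995

√91 = [9; 1,1,5,1,5,1,1,18, …], period ℓ=8 (even) → k=7
k=0  a_k=9  p_k/q_k = 9/1
…
k=2  a_k=1  p_k/q_k = 19/2
k=3  a_k=5  p_k/q_k = 105/11
…
k=5  a_k=5  p_k/q_k = 725/76
k=6  a_k=1  p_k/q_k = 849/89
k=7  a_k=1  p_k/q_k = 1574/165
fundamental: x₁=1574, y₁=165  (since 2477476 − 91·27225 = 1)
n=2: (1574,165)∘(1574,165) = (1574·1574+91·165·165, 1574·165+165·1574) = (4954951,519420)
n=3: (4954951,519420)∘(1574,165) = (1574·4954951+91·165·519420, 1574·519420+165·4954951) = (15598184174,1635133995)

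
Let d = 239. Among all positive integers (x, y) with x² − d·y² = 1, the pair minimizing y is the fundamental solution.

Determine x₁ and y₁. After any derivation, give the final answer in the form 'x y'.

6195120 400729

√239 = [15; 2,5,1,2,4,15,4,2,1,5,2,30, …], period ℓ=12 (even) → k=11
k=0  a_k=15  p_k/q_k = 15/1
k=1  a_k=2  p_k/q_k = 31/2
…
k=4  a_k=2  p_k/q_k = 572/37
…
k=8  a_k=2  p_k/q_k = 346141/22390
…
k=10  a_k=5  p_k/q_k = 2847431/184185
k=11  a_k=2  p_k/q_k = 6195120/400729
fundamental: x₁=6195120, y₁=400729  (since 38379511814400 − 239·160583731441 = 1)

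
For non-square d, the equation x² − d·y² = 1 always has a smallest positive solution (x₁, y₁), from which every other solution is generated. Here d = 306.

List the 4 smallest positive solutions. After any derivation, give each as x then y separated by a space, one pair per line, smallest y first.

35 2
2449 140
171395 9798
11995201 685720

√306 = [17; 2,34, …], period ℓ=2 (even) → k=1
k=0  a_k=17  p_k/q_k = 17/1
k=1  a_k=2  p_k/q_k = 35/2
(x₁, y₁) = (35, 2);  35² − 306·2² = 1 ✓
k=2:  x_2 = 35·35+306·2·2 = 2449,  y_2 = 35·2+2·35 = 140
k=3:  x_3 = 35·2449+306·2·140 = 171395,  y_3 = 35·140+2·2449 = 9798
k=4:  x_4 = 35·171395+306·2·9798 = 11995201,  y_4 = 35·9798+2·171395 = 685720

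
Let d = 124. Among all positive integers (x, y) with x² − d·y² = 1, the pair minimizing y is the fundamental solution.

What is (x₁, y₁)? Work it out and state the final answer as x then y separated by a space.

4620799 414960

√124 → a₀=11, period (7,2,1,1,1,…,2,7,22); ℓ=16 even so k=15
step 0: (11, 1)  from 11·(1,0) + (0,1)
…
step 4: (412, 37)  from 1·(245,22) + (167,15)
…
step 7: (3040, 273)  from 1·(2383,214) + (657,59)
…
step 9: (17583, 1579)  from 1·(14543,1306) + (3040,273)
…
step 11: (84875, 7622)  from 1·(67292,6043) + (17583,1579)
…
step 14: (626251, 56239)  from 2·(237042,21287) + (152167,13665)
step 15: (4620799, 414960)  from 7·(626251,56239) + (237042,21287)
(x₁, y₁) = (4620799, 414960);  4620799² − 124·414960² = 1 ✓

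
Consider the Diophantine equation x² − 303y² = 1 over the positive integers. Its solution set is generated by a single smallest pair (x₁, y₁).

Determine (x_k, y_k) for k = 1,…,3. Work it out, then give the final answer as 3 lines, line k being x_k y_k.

2524 145
12741151 731960
64317327724 3694933935

√303 = [17; 2,2,5,2,2,34, …], period ℓ=6 (even) → k=5
k=0  a_k=17  p_k/q_k = 17/1
k=1  a_k=2  p_k/q_k = 35/2
…
k=3  a_k=5  p_k/q_k = 470/27
k=4  a_k=2  p_k/q_k = 1027/59
k=5  a_k=2  p_k/q_k = 2524/145
→ (2524, 145).  Check: 2524²=6370576, 303·145²=6370575, difference 1.
(x_2, y_2) = (2524·2524 + 303·145·145, 2524·145 + 145·2524) = (12741151, 731960)
(x_3, y_3) = (2524·12741151 + 303·145·731960, 2524·731960 + 145·12741151) = (64317327724, 3694933935)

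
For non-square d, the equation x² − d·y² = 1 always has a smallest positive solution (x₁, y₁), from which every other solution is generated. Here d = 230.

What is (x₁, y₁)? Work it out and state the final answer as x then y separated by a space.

91 6

√230 → a₀=15, period (6,30); ℓ=2 even so k=1
i=0: a=15 ⇒ p=15, q=1
i=1: a=6 ⇒ p=91, q=6
(x₁, y₁) = (91, 6);  91² − 230·6² = 1 ✓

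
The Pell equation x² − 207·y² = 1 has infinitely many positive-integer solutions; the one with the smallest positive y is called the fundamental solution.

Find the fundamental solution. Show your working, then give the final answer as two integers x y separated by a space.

1151 80

[14; 2,1,1,2,1,1,2,28] for √207; ℓ=8 ⇒ convergent index 7
i=0: a=14 ⇒ p=14, q=1
i=1: a=2 ⇒ p=29, q=2
i=2: a=1 ⇒ p=43, q=3
i=3: a=1 ⇒ p=72, q=5
i=4: a=2 ⇒ p=187, q=13
…
i=6: a=1 ⇒ p=446, q=31
i=7: a=2 ⇒ p=1151, q=80
→ (1151, 80).  Check: 1151²=1324801, 207·80²=1324800, difference 1.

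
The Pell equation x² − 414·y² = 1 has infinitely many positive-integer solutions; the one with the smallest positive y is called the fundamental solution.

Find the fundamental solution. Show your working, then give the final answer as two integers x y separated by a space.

24335 1196

√414 → a₀=20, period (2,1,7,2,7,1,2,40); ℓ=8 even so k=7
i=0: a=20 ⇒ p=20, q=1
…
i=6: a=1 ⇒ p=8444, q=415
i=7: a=2 ⇒ p=24335, q=1196
(x₁, y₁) = (24335, 1196);  24335² − 414·1196² = 1 ✓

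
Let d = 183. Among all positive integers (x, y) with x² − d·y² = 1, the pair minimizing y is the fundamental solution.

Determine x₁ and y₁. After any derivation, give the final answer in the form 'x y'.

487 36

d=183: √d = [13; 1,1,8,1,1,26] (ℓ=6, even), read p_5/q_5
i=0: a=13 ⇒ p=13, q=1
…
i=2: a=1 ⇒ p=27, q=2
…
i=4: a=1 ⇒ p=257, q=19
i=5: a=1 ⇒ p=487, q=36
(x₁, y₁) = (487, 36);  487² − 183·36² = 1 ✓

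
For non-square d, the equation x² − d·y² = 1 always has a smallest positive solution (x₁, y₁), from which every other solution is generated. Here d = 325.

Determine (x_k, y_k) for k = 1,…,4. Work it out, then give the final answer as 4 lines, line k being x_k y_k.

[18; 36] for √325; ℓ=1 ⇒ convergent index 1
a_0=18:  p_0=18·1+0=18,  q_0=18·0+1=1
a_1=36:  p_1=36·18+1=649,  q_1=36·1+0=36
fundamental: x₁=649, y₁=36  (since 421201 − 325·1296 = 1)
(649+36√325)^2 = 842401 + 46728√325
(649+36√325)^3 = 1093435849 + 60652908√325
(649+36√325)^4 = 1419278889601 + 78727427856√325

649 36
842401 46728
1093435849 60652908
1419278889601 78727427856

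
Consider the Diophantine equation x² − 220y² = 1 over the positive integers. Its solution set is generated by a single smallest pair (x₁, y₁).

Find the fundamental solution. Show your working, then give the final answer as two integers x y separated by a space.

89 6

√220 → a₀=14, period (1,4,1,28); ℓ=4 even so k=3
k=0  a_k=14  p_k/q_k = 14/1
k=1  a_k=1  p_k/q_k = 15/1
k=2  a_k=4  p_k/q_k = 74/5
k=3  a_k=1  p_k/q_k = 89/6
fundamental: x₁=89, y₁=6  (since 7921 − 220·36 = 1)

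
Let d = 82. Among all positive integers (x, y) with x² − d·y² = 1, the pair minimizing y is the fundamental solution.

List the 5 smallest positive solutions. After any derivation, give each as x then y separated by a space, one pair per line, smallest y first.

√82 → a₀=9, period (18); ℓ=1 odd so k=1
a_0=9:  p_0=9·1+0=9,  q_0=9·0+1=1
a_1=18:  p_1=18·9+1=163,  q_1=18·1+0=18
fundamental: x₁=163, y₁=18  (since 26569 − 82·324 = 1)
n=2: (163,18)∘(163,18) = (163·163+82·18·18, 163·18+18·163) = (53137,5868)
n=3: (53137,5868)∘(163,18) = (163·53137+82·18·5868, 163·5868+18·53137) = (17322499,1912950)
n=4: (17322499,1912950)∘(163,18) = (163·17322499+82·18·1912950, 163·1912950+18·17322499) = (5647081537,623615832)
n=5: (5647081537,623615832)∘(163,18) = (163·5647081537+82·18·623615832, 163·623615832+18·5647081537) = (1840931258563,203296848282)

163 18
53137 5868
17322499 1912950
5647081537 623615832
1840931258563 203296848282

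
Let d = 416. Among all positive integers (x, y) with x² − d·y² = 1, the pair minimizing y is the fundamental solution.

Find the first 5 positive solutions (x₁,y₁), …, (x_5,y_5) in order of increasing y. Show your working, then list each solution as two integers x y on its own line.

5201 255
54100801 2652510
562756526801 27591408765
5853793337683201 287005831321020
60891157735824130001 2985434629809841275

[20; 2,1,1,9,1,1,2,40] for √416; ℓ=8 ⇒ convergent index 7
step 0: (20, 1)  from 20·(1,0) + (0,1)
step 1: (41, 2)  from 2·(20,1) + (1,0)
step 2: (61, 3)  from 1·(41,2) + (20,1)
step 3: (102, 5)  from 1·(61,3) + (41,2)
step 4: (979, 48)  from 9·(102,5) + (61,3)
…
step 6: (2060, 101)  from 1·(1081,53) + (979,48)
step 7: (5201, 255)  from 2·(2060,101) + (1081,53)
(x₁, y₁) = (5201, 255);  5201² − 416·255² = 1 ✓
n=2: (5201,255)∘(5201,255) = (5201·5201+416·255·255, 5201·255+255·5201) = (54100801,2652510)
n=3: (54100801,2652510)∘(5201,255) = (5201·54100801+416·255·2652510, 5201·2652510+255·54100801) = (562756526801,27591408765)
n=4: (562756526801,27591408765)∘(5201,255) = (5201·562756526801+416·255·27591408765, 5201·27591408765+255·562756526801) = (5853793337683201,287005831321020)
n=5: (5853793337683201,287005831321020)∘(5201,255) = (5201·5853793337683201+416·255·287005831321020, 5201·287005831321020+255·5853793337683201) = (60891157735824130001,2985434629809841275)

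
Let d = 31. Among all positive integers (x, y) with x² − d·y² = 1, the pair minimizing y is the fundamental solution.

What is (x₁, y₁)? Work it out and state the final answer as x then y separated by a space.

1520 273

√31 → a₀=5, period (1,1,3,5,3,1,1,10); ℓ=8 even so k=7
step 0: (5, 1)  from 5·(1,0) + (0,1)
…
step 2: (11, 2)  from 1·(6,1) + (5,1)
step 3: (39, 7)  from 3·(11,2) + (6,1)
…
step 6: (863, 155)  from 1·(657,118) + (206,37)
step 7: (1520, 273)  from 1·(863,155) + (657,118)
→ (1520, 273).  Check: 1520²=2310400, 31·273²=2310399, difference 1.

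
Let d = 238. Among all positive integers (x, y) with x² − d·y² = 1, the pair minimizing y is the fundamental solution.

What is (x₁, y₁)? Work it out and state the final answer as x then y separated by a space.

11663 756

[15; 2,2,1,14,1,2,2,30] for √238; ℓ=8 ⇒ convergent index 7
a_0=15:  p_0=15·1+0=15,  q_0=15·0+1=1
a_1=2:  p_1=2·15+1=31,  q_1=2·1+0=2
a_2=2:  p_2=2·31+15=77,  q_2=2·2+1=5
a_3=1:  p_3=1·77+31=108,  q_3=1·5+2=7
a_4=14:  p_4=14·108+77=1589,  q_4=14·7+5=103
a_5=1:  p_5=1·1589+108=1697,  q_5=1·103+7=110
a_6=2:  p_6=2·1697+1589=4983,  q_6=2·110+103=323
a_7=2:  p_7=2·4983+1697=11663,  q_7=2·323+110=756
→ (11663, 756).  Check: 11663²=136025569, 238·756²=136025568, difference 1.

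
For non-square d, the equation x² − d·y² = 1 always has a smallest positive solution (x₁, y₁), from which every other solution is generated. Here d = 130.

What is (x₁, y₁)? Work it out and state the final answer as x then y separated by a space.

√130 → a₀=11, period (2,2,22); ℓ=3 odd so k=5
k=0  a_k=11  p_k/q_k = 11/1
k=1  a_k=2  p_k/q_k = 23/2
…
k=4  a_k=2  p_k/q_k = 2611/229
k=5  a_k=2  p_k/q_k = 6499/570
fundamental: x₁=6499, y₁=570  (since 42237001 − 130·324900 = 1)

6499 570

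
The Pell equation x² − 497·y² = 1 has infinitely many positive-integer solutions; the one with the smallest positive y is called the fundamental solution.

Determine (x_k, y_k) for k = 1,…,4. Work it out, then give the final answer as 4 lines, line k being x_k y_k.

d=497: √d = [22; 3,2,2,5,6,5,2,2,3,44] (ℓ=10, even), read p_9/q_9
a_0=22:  p_0=22·1+0=22,  q_0=22·0+1=1
…
a_3=2:  p_3=2·156+67=379,  q_3=2·7+3=17
…
a_7=2:  p_7=2·65476+12685=143637,  q_7=2·2937+569=6443
a_8=2:  p_8=2·143637+65476=352750,  q_8=2·6443+2937=15823
a_9=3:  p_9=3·352750+143637=1201887,  q_9=3·15823+6443=53912
fundamental: x₁=1201887, y₁=53912  (since 1444532360769 − 497·2906503744 = 1)
n=2: (1201887,53912)∘(1201887,53912) = (1201887·1201887+497·53912·53912, 1201887·53912+53912·1201887) = (2889064721537,129592263888)
n=3: (2889064721537,129592263888)∘(1201887,53912) = (1201887·2889064721537+497·53912·129592263888, 1201887·129592263888+53912·2889064721537) = (6944658661946678751,311510514535059400)
n=4: (6944658661946678751,311510514535059400)∘(1201887,53912) = (1201887·6944658661946678751+497·53912·311510514535059400, 1201887·311510514535059400+53912·6944658661946678751) = (16693389930459326703284737,748800875565868281911712)

1201887 53912
2889064721537 129592263888
6944658661946678751 311510514535059400
16693389930459326703284737 748800875565868281911712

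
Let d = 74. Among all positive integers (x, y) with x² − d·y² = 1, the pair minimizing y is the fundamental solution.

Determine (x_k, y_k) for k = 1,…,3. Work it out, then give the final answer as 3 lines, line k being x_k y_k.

3699 430
27365201 3181140
202447753299 23534073290

√74 → a₀=8, period (1,1,1,1,16); ℓ=5 odd so k=9
i=0: a=8 ⇒ p=8, q=1
i=1: a=1 ⇒ p=9, q=1
…
i=3: a=1 ⇒ p=26, q=3
i=4: a=1 ⇒ p=43, q=5
…
i=6: a=1 ⇒ p=757, q=88
i=7: a=1 ⇒ p=1471, q=171
i=8: a=1 ⇒ p=2228, q=259
i=9: a=1 ⇒ p=3699, q=430
→ (3699, 430).  Check: 3699²=13682601, 74·430²=13682600, difference 1.
n=2: (3699,430)∘(3699,430) = (3699·3699+74·430·430, 3699·430+430·3699) = (27365201,3181140)
n=3: (27365201,3181140)∘(3699,430) = (3699·27365201+74·430·3181140, 3699·3181140+430·27365201) = (202447753299,23534073290)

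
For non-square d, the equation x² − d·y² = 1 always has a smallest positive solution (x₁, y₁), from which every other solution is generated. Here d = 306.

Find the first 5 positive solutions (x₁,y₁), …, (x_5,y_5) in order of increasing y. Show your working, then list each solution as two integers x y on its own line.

35 2
2449 140
171395 9798
11995201 685720
839492675 47990602

√306 = [17; 2,34, …], period ℓ=2 (even) → k=1
k=0  a_k=17  p_k/q_k = 17/1
k=1  a_k=2  p_k/q_k = 35/2
(x₁, y₁) = (35, 2);  35² − 306·2² = 1 ✓
n=2: (35,2)∘(35,2) = (35·35+306·2·2, 35·2+2·35) = (2449,140)
n=3: (2449,140)∘(35,2) = (35·2449+306·2·140, 35·140+2·2449) = (171395,9798)
n=4: (171395,9798)∘(35,2) = (35·171395+306·2·9798, 35·9798+2·171395) = (11995201,685720)
n=5: (11995201,685720)∘(35,2) = (35·11995201+306·2·685720, 35·685720+2·11995201) = (839492675,47990602)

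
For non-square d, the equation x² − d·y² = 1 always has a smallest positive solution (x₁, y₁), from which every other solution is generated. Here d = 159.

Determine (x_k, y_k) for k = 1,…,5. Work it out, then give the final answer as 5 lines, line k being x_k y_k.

[12; 1,1,1,1,3,1,1,1,1,24] for √159; ℓ=10 ⇒ convergent index 9
step 0: (12, 1)  from 12·(1,0) + (0,1)
step 1: (13, 1)  from 1·(12,1) + (1,0)
…
step 3: (38, 3)  from 1·(25,2) + (13,1)
step 4: (63, 5)  from 1·(38,3) + (25,2)
…
step 8: (807, 64)  from 1·(517,41) + (290,23)
step 9: (1324, 105)  from 1·(807,64) + (517,41)
→ (1324, 105).  Check: 1324²=1752976, 159·105²=1752975, difference 1.
(1324+105√159)^2 = 3505951 + 278040√159
(1324+105√159)^3 = 9283756924 + 736249815√159
(1324+105√159)^4 = 24583384828801 + 1949589232080√159
(1324+105√159)^5 = 65096793742908124 + 5162511550298025√159

1324 105
3505951 278040
9283756924 736249815
24583384828801 1949589232080
65096793742908124 5162511550298025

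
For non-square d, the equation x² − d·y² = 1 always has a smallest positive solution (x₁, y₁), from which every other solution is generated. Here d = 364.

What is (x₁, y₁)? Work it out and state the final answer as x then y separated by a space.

√364 → a₀=19, period (12,1,2,3,1,8,1,3,2,1,12,38); ℓ=12 even so k=11
k=0  a_k=19  p_k/q_k = 19/1
…
k=4  a_k=3  p_k/q_k = 2423/127
…
k=8  a_k=3  p_k/q_k = 119872/6283
k=9  a_k=2  p_k/q_k = 270499/14178
k=10  a_k=1  p_k/q_k = 390371/20461
k=11  a_k=12  p_k/q_k = 4954951/259710
fundamental: x₁=4954951, y₁=259710  (since 24551539412401 − 364·67449284100 = 1)

4954951 259710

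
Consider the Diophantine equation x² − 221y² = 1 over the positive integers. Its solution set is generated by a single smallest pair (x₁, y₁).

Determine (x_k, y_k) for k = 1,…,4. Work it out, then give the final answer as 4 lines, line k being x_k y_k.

1665 112
5544449 372960
18463013505 1241956688
61481829427201 4135715398080

√221 → a₀=14, period (1,6,2,6,1,28); ℓ=6 even so k=5
a_0=14:  p_0=14·1+0=14,  q_0=14·0+1=1
…
a_3=2:  p_3=2·104+15=223,  q_3=2·7+1=15
a_4=6:  p_4=6·223+104=1442,  q_4=6·15+7=97
a_5=1:  p_5=1·1442+223=1665,  q_5=1·97+15=112
fundamental: x₁=1665, y₁=112  (since 2772225 − 221·12544 = 1)
n=2: (1665,112)∘(1665,112) = (1665·1665+221·112·112, 1665·112+112·1665) = (5544449,372960)
n=3: (5544449,372960)∘(1665,112) = (1665·5544449+221·112·372960, 1665·372960+112·5544449) = (18463013505,1241956688)
n=4: (18463013505,1241956688)∘(1665,112) = (1665·18463013505+221·112·1241956688, 1665·1241956688+112·18463013505) = (61481829427201,4135715398080)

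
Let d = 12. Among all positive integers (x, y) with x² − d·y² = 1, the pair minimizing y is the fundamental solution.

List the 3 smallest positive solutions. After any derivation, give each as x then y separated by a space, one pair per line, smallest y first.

7 2
97 28
1351 390

[3; 2,6] for √12; ℓ=2 ⇒ convergent index 1
k=0  a_k=3  p_k/q_k = 3/1
k=1  a_k=2  p_k/q_k = 7/2
→ (7, 2).  Check: 7²=49, 12·2²=48, difference 1.
k=2:  x_2 = 7·7+12·2·2 = 97,  y_2 = 7·2+2·7 = 28
k=3:  x_3 = 7·97+12·2·28 = 1351,  y_3 = 7·28+2·97 = 390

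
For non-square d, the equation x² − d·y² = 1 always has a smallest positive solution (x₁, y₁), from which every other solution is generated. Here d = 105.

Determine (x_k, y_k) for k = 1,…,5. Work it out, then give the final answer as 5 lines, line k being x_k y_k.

√105 → a₀=10, period (4,20); ℓ=2 even so k=1
step 0: (10, 1)  from 10·(1,0) + (0,1)
step 1: (41, 4)  from 4·(10,1) + (1,0)
(x₁, y₁) = (41, 4);  41² − 105·4² = 1 ✓
k=2:  x_2 = 41·41+105·4·4 = 3361,  y_2 = 41·4+4·41 = 328
k=3:  x_3 = 41·3361+105·4·328 = 275561,  y_3 = 41·328+4·3361 = 26892
k=4:  x_4 = 41·275561+105·4·26892 = 22592641,  y_4 = 41·26892+4·275561 = 2204816
k=5:  x_5 = 41·22592641+105·4·2204816 = 1852321001,  y_5 = 41·2204816+4·22592641 = 180768020

41 4
3361 328
275561 26892
22592641 2204816
1852321001 180768020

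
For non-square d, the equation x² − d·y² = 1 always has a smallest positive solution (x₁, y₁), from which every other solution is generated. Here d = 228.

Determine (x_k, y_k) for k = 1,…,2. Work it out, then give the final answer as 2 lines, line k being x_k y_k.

151 10
45601 3020

[15; 10,30] for √228; ℓ=2 ⇒ convergent index 1
k=0  a_k=15  p_k/q_k = 15/1
k=1  a_k=10  p_k/q_k = 151/10
(x₁, y₁) = (151, 10);  151² − 228·10² = 1 ✓
k=2:  x_2 = 151·151+228·10·10 = 45601,  y_2 = 151·10+10·151 = 3020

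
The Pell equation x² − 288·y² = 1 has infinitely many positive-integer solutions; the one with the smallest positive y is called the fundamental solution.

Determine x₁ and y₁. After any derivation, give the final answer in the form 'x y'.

17 1

√288 → a₀=16, period (1,32); ℓ=2 even so k=1
a_0=16:  p_0=16·1+0=16,  q_0=16·0+1=1
a_1=1:  p_1=1·16+1=17,  q_1=1·1+0=1
(x₁, y₁) = (17, 1);  17² − 288·1² = 1 ✓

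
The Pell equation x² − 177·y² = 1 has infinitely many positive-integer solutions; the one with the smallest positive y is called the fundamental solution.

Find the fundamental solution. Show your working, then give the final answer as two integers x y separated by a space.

62423 4692

√177 = [13; 3,3,2,8,2,3,3,26, …], period ℓ=8 (even) → k=7
k=0  a_k=13  p_k/q_k = 13/1
…
k=2  a_k=3  p_k/q_k = 133/10
…
k=4  a_k=8  p_k/q_k = 2581/194
…
k=6  a_k=3  p_k/q_k = 18985/1427
k=7  a_k=3  p_k/q_k = 62423/4692
fundamental: x₁=62423, y₁=4692  (since 3896630929 − 177·22014864 = 1)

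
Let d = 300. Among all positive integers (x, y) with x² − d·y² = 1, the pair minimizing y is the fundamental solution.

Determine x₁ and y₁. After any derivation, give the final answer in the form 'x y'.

√300 → a₀=17, period (3,8,3,34); ℓ=4 even so k=3
k=0  a_k=17  p_k/q_k = 17/1
k=1  a_k=3  p_k/q_k = 52/3
k=2  a_k=8  p_k/q_k = 433/25
k=3  a_k=3  p_k/q_k = 1351/78
fundamental: x₁=1351, y₁=78  (since 1825201 − 300·6084 = 1)

1351 78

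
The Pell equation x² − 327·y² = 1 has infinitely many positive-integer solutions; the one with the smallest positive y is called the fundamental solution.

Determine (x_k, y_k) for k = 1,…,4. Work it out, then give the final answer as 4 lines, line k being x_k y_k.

217 12
94177 5208
40872601 2260260
17738614657 980947632

√327 = [18; 12,36, …], period ℓ=2 (even) → k=1
i=0: a=18 ⇒ p=18, q=1
i=1: a=12 ⇒ p=217, q=12
→ (217, 12).  Check: 217²=47089, 327·12²=47088, difference 1.
(217+12√327)^2 = 94177 + 5208√327
(217+12√327)^3 = 40872601 + 2260260√327
(217+12√327)^4 = 17738614657 + 980947632√327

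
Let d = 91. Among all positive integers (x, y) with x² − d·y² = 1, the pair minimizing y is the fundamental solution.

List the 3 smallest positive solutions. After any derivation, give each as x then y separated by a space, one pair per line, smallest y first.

1574 165
4954951 519420
15598184174 1635133995

√91 → a₀=9, period (1,1,5,1,5,1,1,18); ℓ=8 even so k=7
k=0  a_k=9  p_k/q_k = 9/1
k=1  a_k=1  p_k/q_k = 10/1
…
k=4  a_k=1  p_k/q_k = 124/13
…
k=6  a_k=1  p_k/q_k = 849/89
k=7  a_k=1  p_k/q_k = 1574/165
fundamental: x₁=1574, y₁=165  (since 2477476 − 91·27225 = 1)
k=2:  x_2 = 1574·1574+91·165·165 = 4954951,  y_2 = 1574·165+165·1574 = 519420
k=3:  x_3 = 1574·4954951+91·165·519420 = 15598184174,  y_3 = 1574·519420+165·4954951 = 1635133995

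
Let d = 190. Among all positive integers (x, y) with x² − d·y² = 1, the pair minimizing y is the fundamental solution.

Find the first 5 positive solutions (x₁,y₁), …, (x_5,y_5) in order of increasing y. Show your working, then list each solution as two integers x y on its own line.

52021 3774
5412368881 392654508
563113683064981 40852560317562
58587473808034384321 4250382080167131096
6095557949372399730460501 442218252343896093172470

[13; 1,3,1,1,1,…,3,1,26] for √190; ℓ=14 ⇒ convergent index 13
a_0=13:  p_0=13·1+0=13,  q_0=13·0+1=1
…
a_3=1:  p_3=1·55+14=69,  q_3=1·4+1=5
a_4=1:  p_4=1·69+55=124,  q_4=1·5+4=9
a_5=1:  p_5=1·124+69=193,  q_5=1·9+5=14
…
a_9=1:  p_9=1·2936+1213=4149,  q_9=1·213+88=301
a_10=1:  p_10=1·4149+2936=7085,  q_10=1·301+213=514
…
a_12=3:  p_12=3·11234+7085=40787,  q_12=3·815+514=2959
a_13=1:  p_13=1·40787+11234=52021,  q_13=1·2959+815=3774
fundamental: x₁=52021, y₁=3774  (since 2706184441 − 190·14243076 = 1)
(x_2, y_2) = (52021·52021 + 190·3774·3774, 52021·3774 + 3774·52021) = (5412368881, 392654508)
(x_3, y_3) = (52021·5412368881 + 190·3774·392654508, 52021·392654508 + 3774·5412368881) = (563113683064981, 40852560317562)
(x_4, y_4) = (52021·563113683064981 + 190·3774·40852560317562, 52021·40852560317562 + 3774·563113683064981) = (58587473808034384321, 4250382080167131096)
(x_5, y_5) = (52021·58587473808034384321 + 190·3774·4250382080167131096, 52021·4250382080167131096 + 3774·58587473808034384321) = (6095557949372399730460501, 442218252343896093172470)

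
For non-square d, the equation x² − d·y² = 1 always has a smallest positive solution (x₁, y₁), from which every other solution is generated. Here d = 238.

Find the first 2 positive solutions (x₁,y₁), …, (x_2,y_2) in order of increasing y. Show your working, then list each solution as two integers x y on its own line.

√238 → a₀=15, period (2,2,1,14,1,2,2,30); ℓ=8 even so k=7
a_0=15:  p_0=15·1+0=15,  q_0=15·0+1=1
a_1=2:  p_1=2·15+1=31,  q_1=2·1+0=2
a_2=2:  p_2=2·31+15=77,  q_2=2·2+1=5
…
a_5=1:  p_5=1·1589+108=1697,  q_5=1·103+7=110
a_6=2:  p_6=2·1697+1589=4983,  q_6=2·110+103=323
a_7=2:  p_7=2·4983+1697=11663,  q_7=2·323+110=756
fundamental: x₁=11663, y₁=756  (since 136025569 − 238·571536 = 1)
(x_2, y_2) = (11663·11663 + 238·756·756, 11663·756 + 756·11663) = (272051137, 17634456)

11663 756
272051137 17634456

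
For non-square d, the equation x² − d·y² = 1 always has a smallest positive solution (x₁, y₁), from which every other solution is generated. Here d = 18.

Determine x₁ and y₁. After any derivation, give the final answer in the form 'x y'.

17 4

d=18: √d = [4; 4,8] (ℓ=2, even), read p_1/q_1
i=0: a=4 ⇒ p=4, q=1
i=1: a=4 ⇒ p=17, q=4
→ (17, 4).  Check: 17²=289, 18·4²=288, difference 1.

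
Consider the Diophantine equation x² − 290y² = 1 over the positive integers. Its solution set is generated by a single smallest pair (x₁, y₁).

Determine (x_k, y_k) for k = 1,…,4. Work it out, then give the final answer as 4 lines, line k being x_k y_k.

579 34
670481 39372
776416419 45592742
899089542721 52796355864

d=290: √d = [17; 34] (ℓ=1, odd), read p_1/q_1
k=0  a_k=17  p_k/q_k = 17/1
k=1  a_k=34  p_k/q_k = 579/34
→ (579, 34).  Check: 579²=335241, 290·34²=335240, difference 1.
n=2: (579,34)∘(579,34) = (579·579+290·34·34, 579·34+34·579) = (670481,39372)
n=3: (670481,39372)∘(579,34) = (579·670481+290·34·39372, 579·39372+34·670481) = (776416419,45592742)
n=4: (776416419,45592742)∘(579,34) = (579·776416419+290·34·45592742, 579·45592742+34·776416419) = (899089542721,52796355864)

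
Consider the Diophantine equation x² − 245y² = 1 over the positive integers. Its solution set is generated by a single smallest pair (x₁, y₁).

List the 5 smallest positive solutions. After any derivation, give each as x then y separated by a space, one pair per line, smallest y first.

51841 3312
5374978561 343394784
557288527109761 35603857991376
57780789062419261441 3691479203918451648
5990827771012465337616001 382739946785069045776560

d=245: √d = [15; 1,1,1,7,6,7,1,1,1,30] (ℓ=10, even), read p_9/q_9
a_0=15:  p_0=15·1+0=15,  q_0=15·0+1=1
a_1=1:  p_1=1·15+1=16,  q_1=1·1+0=1
a_2=1:  p_2=1·16+15=31,  q_2=1·1+1=2
a_3=1:  p_3=1·31+16=47,  q_3=1·2+1=3
a_4=7:  p_4=7·47+31=360,  q_4=7·3+2=23
a_5=6:  p_5=6·360+47=2207,  q_5=6·23+3=141
a_6=7:  p_6=7·2207+360=15809,  q_6=7·141+23=1010
…
a_8=1:  p_8=1·18016+15809=33825,  q_8=1·1151+1010=2161
a_9=1:  p_9=1·33825+18016=51841,  q_9=1·2161+1151=3312
fundamental: x₁=51841, y₁=3312  (since 2687489281 − 245·10969344 = 1)
(x_2, y_2) = (51841·51841 + 245·3312·3312, 51841·3312 + 3312·51841) = (5374978561, 343394784)
(x_3, y_3) = (51841·5374978561 + 245·3312·343394784, 51841·343394784 + 3312·5374978561) = (557288527109761, 35603857991376)
(x_4, y_4) = (51841·557288527109761 + 245·3312·35603857991376, 51841·35603857991376 + 3312·557288527109761) = (57780789062419261441, 3691479203918451648)
(x_5, y_5) = (51841·57780789062419261441 + 245·3312·3691479203918451648, 51841·3691479203918451648 + 3312·57780789062419261441) = (5990827771012465337616001, 382739946785069045776560)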